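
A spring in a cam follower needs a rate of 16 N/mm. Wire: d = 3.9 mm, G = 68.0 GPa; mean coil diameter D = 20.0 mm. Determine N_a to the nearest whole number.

N_a = Gd⁴/(8D³k) = (68.0×10³ × 3.9⁴)/(8 × 20.0³ × 16)
    = 1.57314e+07 / 1.024e+06 = 15.36 → 15 coils

15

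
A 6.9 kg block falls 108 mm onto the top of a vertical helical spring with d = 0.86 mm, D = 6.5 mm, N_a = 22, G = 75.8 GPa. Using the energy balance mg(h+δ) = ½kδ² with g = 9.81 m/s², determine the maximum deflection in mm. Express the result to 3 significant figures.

k = Gd⁴/(8D³N_a) = (75.8×10³)(0.86⁴)/(8·6.5³·22) = 0.85785 N/mm
W = mg = 6.9 × 9.81 = 67.689 N
½kδ² − Wδ − Wh = 0 → δ = (W + √(W² + 2kWh))/k
δ = (67.689 + √(4581.8 + 12542.4))/0.85785 = (67.689 + 130.86)/0.85785 = 231.45 mm

231 mm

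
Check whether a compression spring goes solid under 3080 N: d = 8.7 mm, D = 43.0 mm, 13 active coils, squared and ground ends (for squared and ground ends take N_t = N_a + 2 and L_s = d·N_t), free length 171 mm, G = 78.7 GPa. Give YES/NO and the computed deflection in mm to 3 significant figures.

YES, δ = 56.5 mm

k = Gd⁴/(8D³N_a) = (78.7×10³)(8.7⁴)/(8·43.0³·13) = 54.527 N/mm
N_t = 15; L_s = 8.7·15 = 130.5 mm; δ_solid = L₀ − L_s = 171 − 130.5 = 40.5 mm
δ = F/k = 3080/54.527 = 56.486 mm
δ ≥ δ_solid → spring goes solid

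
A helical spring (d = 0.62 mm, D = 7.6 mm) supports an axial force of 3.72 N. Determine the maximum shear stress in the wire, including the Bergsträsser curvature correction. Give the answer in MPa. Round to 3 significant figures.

335 MPa

Spring index C = D/d = 7.6/0.62 = 12.2581
K_B = (4C+2)/(4C−3) = 51.032/46.032 = 1.1086
τ₀ = 8FD/(πd³) = 8·3.72·7.6/(π·0.62³) = 226.176/0.74873 = 302.08 MPa
τ_max = K·τ₀ = 1.1086 × 302.08 = 334.89 MPa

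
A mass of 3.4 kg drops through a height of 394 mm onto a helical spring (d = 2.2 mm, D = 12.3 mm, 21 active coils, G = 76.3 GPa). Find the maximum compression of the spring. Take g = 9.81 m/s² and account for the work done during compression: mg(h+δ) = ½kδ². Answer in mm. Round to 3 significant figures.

k = Gd⁴/(8D³N_a) = (76.3×10³)(2.2⁴)/(8·12.3³·21) = 5.7173 N/mm
W = mg = 3.4 × 9.81 = 33.354 N
½kδ² − Wδ − Wh = 0 → δ = (W + √(W² + 2kWh))/k
δ = (33.354 + √(1112.5 + 150267))/5.7173 = (33.354 + 389.08)/5.7173 = 73.886 mm

73.9 mm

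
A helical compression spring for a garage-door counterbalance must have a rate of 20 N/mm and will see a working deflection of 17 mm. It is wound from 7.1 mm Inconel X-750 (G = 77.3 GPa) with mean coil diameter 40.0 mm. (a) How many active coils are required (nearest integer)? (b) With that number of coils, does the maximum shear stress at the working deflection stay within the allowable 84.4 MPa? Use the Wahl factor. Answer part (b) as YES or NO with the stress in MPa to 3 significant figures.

(a) 19 coils; (b) NO, τ_max = 124 MPa

N_a = Gd⁴/(8D³k) = (77.3×10³)(7.1⁴)/(8·40.0³·20) = 19.18 → N_a = 19
Actual rate k = Gd⁴/(8D³·19) = 20.192 N/mm
Working load F = kδ = 20.192·17 = 343.27 N
C = 40.0/7.1 = 5.6338; K_W = (4C−1)/(4C−4)+0.615/C = 1.2710
τ_max = K_W·8FD/(πd³) = 1.2710·97.693 = 124.17 MPa
τ_max > 84.4 MPa → exceeds allowable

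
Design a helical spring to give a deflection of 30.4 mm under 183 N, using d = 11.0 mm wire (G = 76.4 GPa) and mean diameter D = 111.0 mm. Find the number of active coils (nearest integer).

Required rate k = F/δ = 183/30.4 = 6.0197 N/mm
N_a = Gd⁴/(8D³k) = (76.4×10³ × 11.0⁴)/(8 × 111.0³ × 6.0197)
    = 1.11857e+09 / 6.58622e+07 = 16.98 → 17 coils

17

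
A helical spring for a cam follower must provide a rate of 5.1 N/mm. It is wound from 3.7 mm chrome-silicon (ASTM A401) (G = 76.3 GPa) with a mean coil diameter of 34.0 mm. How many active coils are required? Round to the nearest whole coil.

9

N_a = Gd⁴/(8D³k) = (76.3×10³ × 3.7⁴)/(8 × 34.0³ × 5.1)
    = 1.42998e+07 / 1.6036e+06 = 8.917 → 9 coils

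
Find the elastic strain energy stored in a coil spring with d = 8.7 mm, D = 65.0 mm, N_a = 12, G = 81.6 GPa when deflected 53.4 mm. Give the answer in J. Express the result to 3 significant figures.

25.3 J

k = Gd⁴/(8D³N_a) = (81.6×10³)(8.7⁴)/(8·65.0³·12) = 17.732 N/mm
U = ½kδ² = 0.5 × 17.732 × 53.4² = 25282 N·mm = 25.282 J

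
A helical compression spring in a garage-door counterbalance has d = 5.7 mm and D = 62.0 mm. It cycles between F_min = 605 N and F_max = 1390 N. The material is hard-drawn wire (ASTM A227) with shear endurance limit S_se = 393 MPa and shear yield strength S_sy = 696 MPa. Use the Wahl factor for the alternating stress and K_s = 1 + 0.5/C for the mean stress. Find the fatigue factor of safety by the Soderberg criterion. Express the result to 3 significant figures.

0.446

C = D/d = 62.0/5.7 = 10.8772; K_W = (4C−1)/(4C−4)+0.615/C = 1.1325; K_s = 1+0.5/C = 1.0460
F_a = (F_max−F_min)/2 = 392.5 N; F_m = (F_max+F_min)/2 = 997.5 N
τ_a = K_W·8F_aD/(πd³) = 1.1325 × 334.62 = 378.94 MPa
τ_m = K_s·8F_mD/(πd³) = 1.0460 × 850.39 = 889.48 MPa
Soderberg: 1/n_f = τ_a/S_se + τ_m/S_sy = 378.94/393 + 889.48/696 = 0.96423 + 1.27800 = 2.2422
n_f = 1/2.2422 = 0.446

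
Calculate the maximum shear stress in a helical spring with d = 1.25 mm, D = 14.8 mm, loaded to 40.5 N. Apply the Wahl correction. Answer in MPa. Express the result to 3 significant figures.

876 MPa

Spring index C = D/d = 14.8/1.25 = 11.8400
K_W = (4C−1)/(4C−4) + 0.615/C = 46.360/43.360 + 0.0519 = 1.1211
τ₀ = 8FD/(πd³) = 8·40.5·14.8/(π·1.25³) = 4795.2/6.1359 = 781.5 MPa
τ_max = K·τ₀ = 1.1211 × 781.5 = 876.16 MPa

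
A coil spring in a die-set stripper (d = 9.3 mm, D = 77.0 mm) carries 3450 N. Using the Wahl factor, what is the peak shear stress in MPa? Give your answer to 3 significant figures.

Spring index C = D/d = 77.0/9.3 = 8.2796
K_W = (4C−1)/(4C−4) + 0.615/C = 32.118/29.118 + 0.0743 = 1.1773
τ₀ = 8FD/(πd³) = 8·3450·77.0/(π·9.3³) = 2.1252e+06/2527 = 841.01 MPa
τ_max = K·τ₀ = 1.1773 × 841.01 = 990.13 MPa

990 MPa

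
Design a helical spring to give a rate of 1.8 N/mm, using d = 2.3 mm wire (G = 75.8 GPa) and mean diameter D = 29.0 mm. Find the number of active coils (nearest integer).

N_a = Gd⁴/(8D³k) = (75.8×10³ × 2.3⁴)/(8 × 29.0³ × 1.8)
    = 2.12119e+06 / 351202 = 6.04 → 6 coils

6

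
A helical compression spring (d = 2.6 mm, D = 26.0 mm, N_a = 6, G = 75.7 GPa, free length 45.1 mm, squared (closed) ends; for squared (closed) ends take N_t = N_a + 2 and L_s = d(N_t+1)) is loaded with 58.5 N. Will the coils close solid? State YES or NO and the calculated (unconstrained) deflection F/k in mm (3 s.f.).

k = Gd⁴/(8D³N_a) = (75.7×10³)(2.6⁴)/(8·26.0³·6) = 4.1004 N/mm
N_t = 8; L_s = 2.6·9 = 23.4 mm; δ_solid = L₀ − L_s = 45.1 − 23.4 = 21.7 mm
δ = F/k = 58.5/4.1004 = 14.267 mm
δ < δ_solid → spring does not go solid

NO, δ = 14.3 mm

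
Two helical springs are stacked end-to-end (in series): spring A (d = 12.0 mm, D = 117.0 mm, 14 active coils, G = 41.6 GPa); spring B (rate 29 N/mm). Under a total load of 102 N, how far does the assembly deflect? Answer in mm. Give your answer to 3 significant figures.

k_A = Gd⁴/(8D³N_a) = (41.6×10³)(12.0⁴)/(8·117.0³·14) = 4.8089 N/mm
Series: 1/k_eq = 1/4.8089 + 1/29 = 0.24243; k_eq = 4.1249 N/mm
δ = F/k_eq = 102/4.1249 = 24.728 mm

24.7 mm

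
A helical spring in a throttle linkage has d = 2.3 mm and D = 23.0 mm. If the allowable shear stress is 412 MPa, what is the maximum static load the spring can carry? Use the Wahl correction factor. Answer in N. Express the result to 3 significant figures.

C = D/d = 23.0/2.3 = 10.0000
K_W = (4C−1)/(4C−4) + 0.615/C = 39.000/36.000 + 0.0615 = 1.1448
τ_max = K·8FD/(πd³) → F_max = τ_allow·πd³/(8DK)
F_max = 412·π·2.3³/(8·23.0·1.1448) = 15748/210.65 = 74.76 N

74.8 N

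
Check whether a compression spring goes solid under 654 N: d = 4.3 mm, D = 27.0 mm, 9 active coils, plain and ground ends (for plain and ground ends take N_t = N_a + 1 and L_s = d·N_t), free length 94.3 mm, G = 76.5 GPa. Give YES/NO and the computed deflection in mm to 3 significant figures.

NO, δ = 35.4 mm

k = Gd⁴/(8D³N_a) = (76.5×10³)(4.3⁴)/(8·27.0³·9) = 18.455 N/mm
N_t = 10; L_s = 4.3·10 = 43 mm; δ_solid = L₀ − L_s = 94.3 − 43 = 51.3 mm
δ = F/k = 654/18.455 = 35.438 mm
δ < δ_solid → spring does not go solid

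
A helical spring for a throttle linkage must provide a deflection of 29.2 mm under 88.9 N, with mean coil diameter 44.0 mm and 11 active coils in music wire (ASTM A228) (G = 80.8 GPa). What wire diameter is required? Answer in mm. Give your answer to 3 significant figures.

4.10 mm

Required rate k = F/δ = 88.9/29.2 = 3.0445 N/mm
d = (8D³N_a·k / G)^(1/4) = (8·44.0³·11·3.0445 / (80.8×10³))^0.25
  = (282.45)^0.25 = 4.0996 mm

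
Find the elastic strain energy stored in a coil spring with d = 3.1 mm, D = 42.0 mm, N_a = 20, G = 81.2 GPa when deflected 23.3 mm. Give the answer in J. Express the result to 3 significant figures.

k = Gd⁴/(8D³N_a) = (81.2×10³)(3.1⁴)/(8·42.0³·20) = 0.63261 N/mm
U = ½kδ² = 0.5 × 0.63261 × 23.3² = 171.72 N·mm = 0.17172 J

0.172 J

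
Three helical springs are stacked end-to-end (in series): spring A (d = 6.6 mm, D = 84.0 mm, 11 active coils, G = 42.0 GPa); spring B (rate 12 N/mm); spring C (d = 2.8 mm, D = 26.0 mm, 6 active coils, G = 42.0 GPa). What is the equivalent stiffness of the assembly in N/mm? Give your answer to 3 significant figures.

0.939 N/mm

k_A = Gd⁴/(8D³N_a) = (42.0×10³)(6.6⁴)/(8·84.0³·11) = 1.5279 N/mm
k_C = Gd⁴/(8D³N_a) = (42.0×10³)(2.8⁴)/(8·26.0³·6) = 3.06 N/mm
Series: 1/k_eq = 1/1.5279 + 1/12 + 1/3.06 = 1.0646; k_eq = 0.93931 N/mm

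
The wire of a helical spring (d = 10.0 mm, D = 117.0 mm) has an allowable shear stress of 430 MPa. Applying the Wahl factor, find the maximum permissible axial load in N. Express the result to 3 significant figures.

1290 N

C = D/d = 117.0/10.0 = 11.7000
K_W = (4C−1)/(4C−4) + 0.615/C = 45.800/42.800 + 0.0526 = 1.1227
τ_max = K·8FD/(πd³) → F_max = τ_allow·πd³/(8DK)
F_max = 430·π·10.0³/(8·117.0·1.1227) = 1.3509e+06/1050.8 = 1285.6 N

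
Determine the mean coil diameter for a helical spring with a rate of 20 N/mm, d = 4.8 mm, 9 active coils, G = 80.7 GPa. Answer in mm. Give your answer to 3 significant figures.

D = (Gd⁴/(8N_a·k))^(1/3) = (80.7×10³·4.8⁴/(8·9·20))^(1/3)
  = (29749.2)^(1/3) = 30.9855 mm

31.0 mm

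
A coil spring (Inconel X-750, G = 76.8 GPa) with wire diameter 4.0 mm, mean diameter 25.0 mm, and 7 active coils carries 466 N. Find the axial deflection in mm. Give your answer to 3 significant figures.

20.7 mm

k = Gd⁴/(8D³N_a) = (76.8×10³)(4.0⁴)/(8·25.0³·7) = 22.469 N/mm
δ = F/k = 466 / 22.469 = 20.739 mm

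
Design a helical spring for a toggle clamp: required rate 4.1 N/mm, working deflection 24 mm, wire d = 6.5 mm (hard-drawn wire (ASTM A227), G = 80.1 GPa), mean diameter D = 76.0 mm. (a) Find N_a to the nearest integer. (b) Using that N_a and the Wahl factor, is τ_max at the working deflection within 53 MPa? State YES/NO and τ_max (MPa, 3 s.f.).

(a) 10 coils; (b) NO, τ_max = 77.3 MPa

N_a = Gd⁴/(8D³k) = (80.1×10³)(6.5⁴)/(8·76.0³·4.1) = 9.931 → N_a = 10
Actual rate k = Gd⁴/(8D³·10) = 4.0715 N/mm
Working load F = kδ = 4.0715·24 = 97.716 N
C = 76.0/6.5 = 11.6923; K_W = (4C−1)/(4C−4)+0.615/C = 1.1227
τ_max = K_W·8FD/(πd³) = 1.1227·68.862 = 77.314 MPa
τ_max > 53 MPa → exceeds allowable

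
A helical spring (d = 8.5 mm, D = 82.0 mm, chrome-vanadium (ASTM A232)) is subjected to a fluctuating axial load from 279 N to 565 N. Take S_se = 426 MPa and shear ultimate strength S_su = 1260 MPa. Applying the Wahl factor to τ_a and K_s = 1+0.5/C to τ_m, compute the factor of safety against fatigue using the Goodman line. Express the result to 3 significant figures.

C = D/d = 82.0/8.5 = 9.6471; K_W = (4C−1)/(4C−4)+0.615/C = 1.1505; K_s = 1+0.5/C = 1.0518
F_a = (F_max−F_min)/2 = 143 N; F_m = (F_max+F_min)/2 = 422 N
τ_a = K_W·8F_aD/(πd³) = 1.1505 × 48.622 = 55.939 MPa
τ_m = K_s·8F_mD/(πd³) = 1.0518 × 143.49 = 150.92 MPa
Goodman: 1/n_f = τ_a/S_se + τ_m/S_su = 55.939/426 + 150.92/1260 = 0.13131 + 0.11978 = 0.25109
n_f = 1/0.25109 = 3.983

3.98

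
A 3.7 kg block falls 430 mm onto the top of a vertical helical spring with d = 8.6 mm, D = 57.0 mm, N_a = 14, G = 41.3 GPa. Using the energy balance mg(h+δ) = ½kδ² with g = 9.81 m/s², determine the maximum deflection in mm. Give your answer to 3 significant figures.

k = Gd⁴/(8D³N_a) = (41.3×10³)(8.6⁴)/(8·57.0³·14) = 10.892 N/mm
W = mg = 3.7 × 9.81 = 36.297 N
½kδ² − Wδ − Wh = 0 → δ = (W + √(W² + 2kWh))/k
δ = (36.297 + √(1317.5 + 339993))/10.892 = (36.297 + 584.22)/10.892 = 56.971 mm

57.0 mm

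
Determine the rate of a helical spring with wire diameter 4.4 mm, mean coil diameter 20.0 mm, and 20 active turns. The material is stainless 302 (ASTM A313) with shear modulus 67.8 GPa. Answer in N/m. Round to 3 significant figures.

k = Gd⁴/(8D³N_a) = (67.8×10³ × 4.4⁴) / (8 × 20.0³ × 20)
  = 2.54121e+07 / 1.28e+06 = 19.853 N/mm = 19853 N/m

19900 N/m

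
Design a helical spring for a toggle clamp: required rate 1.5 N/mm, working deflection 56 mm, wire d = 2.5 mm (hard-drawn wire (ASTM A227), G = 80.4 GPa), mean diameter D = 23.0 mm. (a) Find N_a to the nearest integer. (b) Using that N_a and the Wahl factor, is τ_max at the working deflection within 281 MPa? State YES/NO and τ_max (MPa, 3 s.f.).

N_a = Gd⁴/(8D³k) = (80.4×10³)(2.5⁴)/(8·23.0³·1.5) = 21.51 → N_a = 22
Actual rate k = Gd⁴/(8D³·22) = 1.4666 N/mm
Working load F = kδ = 1.4666·56 = 82.131 N
C = 23.0/2.5 = 9.2000; K_W = (4C−1)/(4C−4)+0.615/C = 1.1583
τ_max = K_W·8FD/(πd³) = 1.1583·307.86 = 356.6 MPa
τ_max > 281 MPa → exceeds allowable

(a) 22 coils; (b) NO, τ_max = 357 MPa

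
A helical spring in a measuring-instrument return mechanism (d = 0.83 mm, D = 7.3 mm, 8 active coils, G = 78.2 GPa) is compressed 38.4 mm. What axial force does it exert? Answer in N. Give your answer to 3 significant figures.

k = Gd⁴/(8D³N_a) = (78.2×10³)(0.83⁴)/(8·7.3³·8) = 1.4906 N/mm
F = k·δ = 1.4906 × 38.4 = 57.24 N

57.2 N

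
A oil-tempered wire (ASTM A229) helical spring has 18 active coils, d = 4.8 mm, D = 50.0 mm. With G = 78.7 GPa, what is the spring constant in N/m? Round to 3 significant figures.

2320 N/m

k = Gd⁴/(8D³N_a) = (78.7×10³ × 4.8⁴) / (8 × 50.0³ × 18)
  = 4.17772e+07 / 1.8e+07 = 2.321 N/mm = 2321 N/m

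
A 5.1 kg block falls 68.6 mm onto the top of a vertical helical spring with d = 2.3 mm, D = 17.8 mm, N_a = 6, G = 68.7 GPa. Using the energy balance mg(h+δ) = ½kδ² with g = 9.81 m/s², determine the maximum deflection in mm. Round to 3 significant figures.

38.9 mm

k = Gd⁴/(8D³N_a) = (68.7×10³)(2.3⁴)/(8·17.8³·6) = 7.1018 N/mm
W = mg = 5.1 × 9.81 = 50.031 N
½kδ² − Wδ − Wh = 0 → δ = (W + √(W² + 2kWh))/k
δ = (50.031 + √(2503.1 + 48748.4))/7.1018 = (50.031 + 226.39)/7.1018 = 38.923 mm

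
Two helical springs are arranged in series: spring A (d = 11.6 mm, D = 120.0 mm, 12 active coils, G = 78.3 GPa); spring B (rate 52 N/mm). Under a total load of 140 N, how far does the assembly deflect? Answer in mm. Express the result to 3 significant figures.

19.1 mm

k_A = Gd⁴/(8D³N_a) = (78.3×10³)(11.6⁴)/(8·120.0³·12) = 8.5463 N/mm
Series: 1/k_eq = 1/8.5463 + 1/52 = 0.13624; k_eq = 7.34 N/mm
δ = F/k_eq = 140/7.34 = 19.074 mm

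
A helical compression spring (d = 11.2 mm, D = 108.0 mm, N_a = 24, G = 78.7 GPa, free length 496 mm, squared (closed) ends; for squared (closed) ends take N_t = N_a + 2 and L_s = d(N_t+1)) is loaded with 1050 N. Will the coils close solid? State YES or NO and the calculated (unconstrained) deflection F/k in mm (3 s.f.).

k = Gd⁴/(8D³N_a) = (78.7×10³)(11.2⁴)/(8·108.0³·24) = 5.1201 N/mm
N_t = 26; L_s = 11.2·27 = 302.4 mm; δ_solid = L₀ − L_s = 496 − 302.4 = 193.6 mm
δ = F/k = 1050/5.1201 = 205.08 mm
δ ≥ δ_solid → spring goes solid

YES, δ = 205 mm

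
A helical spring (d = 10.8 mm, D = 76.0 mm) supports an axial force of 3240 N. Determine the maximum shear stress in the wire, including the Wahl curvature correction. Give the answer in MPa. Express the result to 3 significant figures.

603 MPa

Spring index C = D/d = 76.0/10.8 = 7.0370
K_W = (4C−1)/(4C−4) + 0.615/C = 27.148/24.148 + 0.0874 = 1.2116
τ₀ = 8FD/(πd³) = 8·3240·76.0/(π·10.8³) = 1.96992e+06/3957.5 = 497.77 MPa
τ_max = K·τ₀ = 1.2116 × 497.77 = 603.11 MPa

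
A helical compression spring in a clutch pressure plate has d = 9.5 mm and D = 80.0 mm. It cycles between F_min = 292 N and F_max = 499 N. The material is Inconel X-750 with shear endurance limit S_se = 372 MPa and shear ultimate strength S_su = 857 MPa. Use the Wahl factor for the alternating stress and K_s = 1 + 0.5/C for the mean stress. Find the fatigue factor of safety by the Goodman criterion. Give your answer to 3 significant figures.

5.16

C = D/d = 80.0/9.5 = 8.4211; K_W = (4C−1)/(4C−4)+0.615/C = 1.1741; K_s = 1+0.5/C = 1.0594
F_a = (F_max−F_min)/2 = 103.5 N; F_m = (F_max+F_min)/2 = 395.5 N
τ_a = K_W·8F_aD/(πd³) = 1.1741 × 24.592 = 28.874 MPa
τ_m = K_s·8F_mD/(πd³) = 1.0594 × 93.974 = 99.553 MPa
Goodman: 1/n_f = τ_a/S_se + τ_m/S_su = 28.874/372 + 99.553/857 = 0.07762 + 0.11616 = 0.19378
n_f = 1/0.19378 = 5.16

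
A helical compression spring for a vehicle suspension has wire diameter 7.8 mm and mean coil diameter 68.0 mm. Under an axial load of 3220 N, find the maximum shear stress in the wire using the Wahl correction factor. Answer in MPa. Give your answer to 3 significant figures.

1370 MPa

Spring index C = D/d = 68.0/7.8 = 8.7179
K_W = (4C−1)/(4C−4) + 0.615/C = 33.872/30.872 + 0.0705 = 1.1677
τ₀ = 8FD/(πd³) = 8·3220·68.0/(π·7.8³) = 1.75168e+06/1490.8 = 1175 MPa
τ_max = K·τ₀ = 1.1677 × 1175 = 1372 MPa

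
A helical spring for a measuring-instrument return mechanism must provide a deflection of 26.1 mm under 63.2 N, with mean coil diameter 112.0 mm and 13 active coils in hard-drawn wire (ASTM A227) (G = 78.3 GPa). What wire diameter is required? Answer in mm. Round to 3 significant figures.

Required rate k = F/δ = 63.2/26.1 = 2.4215 N/mm
d = (8D³N_a·k / G)^(1/4) = (8·112.0³·13·2.4215 / (78.3×10³))^0.25
  = (4518.6)^0.25 = 8.1988 mm

8.20 mm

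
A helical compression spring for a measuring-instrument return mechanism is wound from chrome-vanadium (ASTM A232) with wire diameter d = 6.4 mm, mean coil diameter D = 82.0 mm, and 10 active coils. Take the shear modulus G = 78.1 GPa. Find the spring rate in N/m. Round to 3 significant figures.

k = Gd⁴/(8D³N_a) = (78.1×10³ × 6.4⁴) / (8 × 82.0³ × 10)
  = 1.3103e+08 / 4.41094e+07 = 2.9706 N/mm = 2970.6 N/m

2970 N/m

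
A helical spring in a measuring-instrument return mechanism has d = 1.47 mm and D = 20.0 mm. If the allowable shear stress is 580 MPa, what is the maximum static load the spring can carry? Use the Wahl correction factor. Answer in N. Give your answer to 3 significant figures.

C = D/d = 20.0/1.47 = 13.6054
K_W = (4C−1)/(4C−4) + 0.615/C = 53.422/50.422 + 0.0452 = 1.1047
τ_max = K·8FD/(πd³) → F_max = τ_allow·πd³/(8DK)
F_max = 580·π·1.47³/(8·20.0·1.1047) = 5788/176.75 = 32.747 N

32.7 N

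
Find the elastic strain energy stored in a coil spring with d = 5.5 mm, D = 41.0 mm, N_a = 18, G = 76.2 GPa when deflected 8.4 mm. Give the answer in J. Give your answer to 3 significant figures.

0.248 J

k = Gd⁴/(8D³N_a) = (76.2×10³)(5.5⁴)/(8·41.0³·18) = 7.0257 N/mm
U = ½kδ² = 0.5 × 7.0257 × 8.4² = 247.87 N·mm = 0.24787 J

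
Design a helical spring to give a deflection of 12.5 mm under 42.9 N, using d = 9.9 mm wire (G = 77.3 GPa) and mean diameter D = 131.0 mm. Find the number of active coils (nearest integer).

12

Required rate k = F/δ = 42.9/12.5 = 3.432 N/mm
N_a = Gd⁴/(8D³k) = (77.3×10³ × 9.9⁴)/(8 × 131.0³ × 3.432)
    = 7.42541e+08 / 6.17236e+07 = 12.03 → 12 coils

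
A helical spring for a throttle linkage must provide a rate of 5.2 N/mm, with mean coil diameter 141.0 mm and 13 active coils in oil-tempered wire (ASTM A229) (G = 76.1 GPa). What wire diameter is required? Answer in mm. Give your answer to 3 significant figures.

d = (8D³N_a·k / G)^(1/4) = (8·141.0³·13·5.2 / (76.1×10³))^0.25
  = (19921)^0.25 = 11.8803 mm

11.9 mm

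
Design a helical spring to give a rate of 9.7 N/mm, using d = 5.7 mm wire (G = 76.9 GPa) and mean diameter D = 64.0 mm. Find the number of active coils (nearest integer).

4

N_a = Gd⁴/(8D³k) = (76.9×10³ × 5.7⁴)/(8 × 64.0³ × 9.7)
    = 8.11756e+07 / 2.03424e+07 = 3.99 → 4 coils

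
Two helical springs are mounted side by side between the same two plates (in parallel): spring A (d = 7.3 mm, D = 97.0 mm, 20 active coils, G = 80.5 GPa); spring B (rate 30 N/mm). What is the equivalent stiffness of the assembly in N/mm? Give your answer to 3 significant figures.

31.6 N/mm

k_A = Gd⁴/(8D³N_a) = (80.5×10³)(7.3⁴)/(8·97.0³·20) = 1.5655 N/mm
Parallel: k_eq = 1.5655 + 30 = 31.565 N/mm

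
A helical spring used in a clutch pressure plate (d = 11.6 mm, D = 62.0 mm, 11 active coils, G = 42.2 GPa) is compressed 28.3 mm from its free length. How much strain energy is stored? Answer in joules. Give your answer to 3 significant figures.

14.6 J

k = Gd⁴/(8D³N_a) = (42.2×10³)(11.6⁴)/(8·62.0³·11) = 36.432 N/mm
U = ½kδ² = 0.5 × 36.432 × 28.3² = 14589 N·mm = 14.589 J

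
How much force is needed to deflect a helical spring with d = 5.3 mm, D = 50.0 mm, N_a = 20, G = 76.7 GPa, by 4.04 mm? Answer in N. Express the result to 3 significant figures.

k = Gd⁴/(8D³N_a) = (76.7×10³)(5.3⁴)/(8·50.0³·20) = 3.026 N/mm
F = k·δ = 3.026 × 4.04 = 12.225 N

12.2 N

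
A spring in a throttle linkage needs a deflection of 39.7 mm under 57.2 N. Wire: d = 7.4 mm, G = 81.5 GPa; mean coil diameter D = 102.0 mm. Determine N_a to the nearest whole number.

20

Required rate k = F/δ = 57.2/39.7 = 1.4408 N/mm
N_a = Gd⁴/(8D³k) = (81.5×10³ × 7.4⁴)/(8 × 102.0³ × 1.4408)
    = 2.44391e+08 / 1.2232e+07 = 19.98 → 20 coils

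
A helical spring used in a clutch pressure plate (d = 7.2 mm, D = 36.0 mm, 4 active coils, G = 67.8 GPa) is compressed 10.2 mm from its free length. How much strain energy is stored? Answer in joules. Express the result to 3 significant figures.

6.35 J

k = Gd⁴/(8D³N_a) = (67.8×10³)(7.2⁴)/(8·36.0³·4) = 122.04 N/mm
U = ½kδ² = 0.5 × 122.04 × 10.2² = 6348.5 N·mm = 6.3485 J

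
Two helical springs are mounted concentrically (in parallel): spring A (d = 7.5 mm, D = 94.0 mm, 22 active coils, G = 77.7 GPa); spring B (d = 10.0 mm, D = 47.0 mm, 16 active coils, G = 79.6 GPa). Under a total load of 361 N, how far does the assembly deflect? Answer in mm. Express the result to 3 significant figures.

5.86 mm

k_A = Gd⁴/(8D³N_a) = (77.7×10³)(7.5⁴)/(8·94.0³·22) = 1.6818 N/mm
k_B = Gd⁴/(8D³N_a) = (79.6×10³)(10.0⁴)/(8·47.0³·16) = 59.898 N/mm
Parallel: k_eq = 1.6818 + 59.898 = 61.579 N/mm
δ = F/k_eq = 361/61.579 = 5.8624 mm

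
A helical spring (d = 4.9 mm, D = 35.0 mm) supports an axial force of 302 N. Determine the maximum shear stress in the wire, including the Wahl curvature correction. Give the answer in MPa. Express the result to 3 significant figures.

276 MPa

Spring index C = D/d = 35.0/4.9 = 7.1429
K_W = (4C−1)/(4C−4) + 0.615/C = 27.571/24.571 + 0.0861 = 1.2082
τ₀ = 8FD/(πd³) = 8·302·35.0/(π·4.9³) = 84560/369.61 = 228.78 MPa
τ_max = K·τ₀ = 1.2082 × 228.78 = 276.42 MPa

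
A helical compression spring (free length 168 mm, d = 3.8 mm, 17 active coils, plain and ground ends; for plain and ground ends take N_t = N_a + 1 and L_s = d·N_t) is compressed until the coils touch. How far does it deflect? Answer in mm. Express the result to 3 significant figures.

N_t = 18; L_s = 3.8·18 = 68.4 mm
δ_solid = L₀ − L_s = 168 − 68.4 = 99.6 mm

99.6 mm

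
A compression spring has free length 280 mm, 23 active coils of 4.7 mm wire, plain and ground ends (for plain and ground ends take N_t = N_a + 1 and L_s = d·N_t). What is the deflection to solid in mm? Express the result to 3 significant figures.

167 mm

N_t = 24; L_s = 4.7·24 = 112.8 mm
δ_solid = L₀ − L_s = 280 − 112.8 = 167.2 mm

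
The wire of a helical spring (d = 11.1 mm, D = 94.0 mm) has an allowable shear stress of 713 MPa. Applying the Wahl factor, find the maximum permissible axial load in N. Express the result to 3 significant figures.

3470 N

C = D/d = 94.0/11.1 = 8.4685
K_W = (4C−1)/(4C−4) + 0.615/C = 32.874/29.874 + 0.0726 = 1.1730
τ_max = K·8FD/(πd³) → F_max = τ_allow·πd³/(8DK)
F_max = 713·π·11.1³/(8·94.0·1.1730) = 3.0634e+06/882.13 = 3472.8 N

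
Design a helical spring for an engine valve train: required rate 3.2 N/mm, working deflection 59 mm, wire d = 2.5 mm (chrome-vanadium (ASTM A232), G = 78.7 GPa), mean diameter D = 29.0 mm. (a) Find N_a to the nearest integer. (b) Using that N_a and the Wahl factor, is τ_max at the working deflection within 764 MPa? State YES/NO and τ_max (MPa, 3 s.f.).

(a) 5 coils; (b) NO, τ_max = 987 MPa

N_a = Gd⁴/(8D³k) = (78.7×10³)(2.5⁴)/(8·29.0³·3.2) = 4.924 → N_a = 5
Actual rate k = Gd⁴/(8D³·5) = 3.1512 N/mm
Working load F = kδ = 3.1512·59 = 185.92 N
C = 29.0/2.5 = 11.6000; K_W = (4C−1)/(4C−4)+0.615/C = 1.1238
τ_max = K_W·8FD/(πd³) = 1.1238·878.72 = 987.48 MPa
τ_max > 764 MPa → exceeds allowable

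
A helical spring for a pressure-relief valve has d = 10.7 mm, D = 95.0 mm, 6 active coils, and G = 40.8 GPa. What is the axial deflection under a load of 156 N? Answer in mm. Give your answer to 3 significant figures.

k = Gd⁴/(8D³N_a) = (40.8×10³)(10.7⁴)/(8·95.0³·6) = 12.995 N/mm
δ = F/k = 156 / 12.995 = 12.004 mm

12.0 mm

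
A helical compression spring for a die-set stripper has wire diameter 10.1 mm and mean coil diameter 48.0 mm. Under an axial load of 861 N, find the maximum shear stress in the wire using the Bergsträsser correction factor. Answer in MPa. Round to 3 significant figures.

134 MPa

Spring index C = D/d = 48.0/10.1 = 4.7525
K_B = (4C+2)/(4C−3) = 21.010/16.010 = 1.3123
τ₀ = 8FD/(πd³) = 8·861·48.0/(π·10.1³) = 330624/3236.8 = 102.15 MPa
τ_max = K·τ₀ = 1.3123 × 102.15 = 134.05 MPa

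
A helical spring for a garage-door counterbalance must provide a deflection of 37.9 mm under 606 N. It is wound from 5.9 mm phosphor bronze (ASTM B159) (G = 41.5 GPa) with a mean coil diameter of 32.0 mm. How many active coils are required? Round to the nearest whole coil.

12

Required rate k = F/δ = 606/37.9 = 15.989 N/mm
N_a = Gd⁴/(8D³k) = (41.5×10³ × 5.9⁴)/(8 × 32.0³ × 15.989)
    = 5.0287e+07 / 4.19154e+06 = 12 → 12 coils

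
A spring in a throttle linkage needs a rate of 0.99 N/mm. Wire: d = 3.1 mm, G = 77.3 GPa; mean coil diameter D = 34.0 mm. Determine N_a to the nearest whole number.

23

N_a = Gd⁴/(8D³k) = (77.3×10³ × 3.1⁴)/(8 × 34.0³ × 0.99)
    = 7.13882e+06 / 311288 = 22.93 → 23 coils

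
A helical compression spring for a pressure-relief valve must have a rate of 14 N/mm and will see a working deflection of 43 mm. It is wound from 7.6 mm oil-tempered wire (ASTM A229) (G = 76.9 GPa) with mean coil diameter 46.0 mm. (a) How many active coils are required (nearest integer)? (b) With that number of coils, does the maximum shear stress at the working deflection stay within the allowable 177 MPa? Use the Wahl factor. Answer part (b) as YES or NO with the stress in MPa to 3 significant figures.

(a) 24 coils; (b) NO, τ_max = 197 MPa

N_a = Gd⁴/(8D³k) = (76.9×10³)(7.6⁴)/(8·46.0³·14) = 23.53 → N_a = 24
Actual rate k = Gd⁴/(8D³·24) = 13.728 N/mm
Working load F = kδ = 13.728·43 = 590.3 N
C = 46.0/7.6 = 6.0526; K_W = (4C−1)/(4C−4)+0.615/C = 1.2500
τ_max = K_W·8FD/(πd³) = 1.2500·157.52 = 196.91 MPa
τ_max > 177 MPa → exceeds allowable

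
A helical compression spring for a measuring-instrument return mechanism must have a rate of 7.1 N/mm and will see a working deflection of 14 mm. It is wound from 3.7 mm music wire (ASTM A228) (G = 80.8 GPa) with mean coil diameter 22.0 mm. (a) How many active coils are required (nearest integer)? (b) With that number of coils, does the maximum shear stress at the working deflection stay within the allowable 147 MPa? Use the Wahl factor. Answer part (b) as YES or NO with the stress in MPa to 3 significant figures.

N_a = Gd⁴/(8D³k) = (80.8×10³)(3.7⁴)/(8·22.0³·7.1) = 25.04 → N_a = 25
Actual rate k = Gd⁴/(8D³·25) = 7.1108 N/mm
Working load F = kδ = 7.1108·14 = 99.552 N
C = 22.0/3.7 = 5.9459; K_W = (4C−1)/(4C−4)+0.615/C = 1.2551
τ_max = K_W·8FD/(πd³) = 1.2551·110.1 = 138.19 MPa
τ_max ≤ 147 MPa → acceptable

(a) 25 coils; (b) YES, τ_max = 138 MPa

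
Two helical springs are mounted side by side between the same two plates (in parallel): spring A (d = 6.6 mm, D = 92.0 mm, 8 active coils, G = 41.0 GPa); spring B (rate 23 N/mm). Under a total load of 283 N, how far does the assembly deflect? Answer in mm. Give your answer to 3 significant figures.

k_A = Gd⁴/(8D³N_a) = (41.0×10³)(6.6⁴)/(8·92.0³·8) = 1.561 N/mm
Parallel: k_eq = 1.561 + 23 = 24.561 N/mm
δ = F/k_eq = 283/24.561 = 11.522 mm

11.5 mm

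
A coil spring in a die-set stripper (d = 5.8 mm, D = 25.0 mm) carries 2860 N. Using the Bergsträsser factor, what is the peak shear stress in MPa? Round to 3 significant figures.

Spring index C = D/d = 25.0/5.8 = 4.3103
K_B = (4C+2)/(4C−3) = 19.241/14.241 = 1.3511
τ₀ = 8FD/(πd³) = 8·2860·25.0/(π·5.8³) = 572000/612.96 = 933.17 MPa
τ_max = K·τ₀ = 1.3511 × 933.17 = 1260.8 MPa

1260 MPa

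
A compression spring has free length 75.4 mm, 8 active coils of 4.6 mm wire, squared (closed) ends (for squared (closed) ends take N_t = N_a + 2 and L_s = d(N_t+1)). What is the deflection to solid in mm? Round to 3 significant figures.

N_t = 10; L_s = 4.6·11 = 50.6 mm
δ_solid = L₀ − L_s = 75.4 − 50.6 = 24.8 mm

24.8 mm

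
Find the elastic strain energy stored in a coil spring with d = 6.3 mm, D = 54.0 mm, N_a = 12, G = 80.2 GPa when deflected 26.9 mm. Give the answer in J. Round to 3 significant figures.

3.02 J

k = Gd⁴/(8D³N_a) = (80.2×10³)(6.3⁴)/(8·54.0³·12) = 8.3576 N/mm
U = ½kδ² = 0.5 × 8.3576 × 26.9² = 3023.8 N·mm = 3.0238 J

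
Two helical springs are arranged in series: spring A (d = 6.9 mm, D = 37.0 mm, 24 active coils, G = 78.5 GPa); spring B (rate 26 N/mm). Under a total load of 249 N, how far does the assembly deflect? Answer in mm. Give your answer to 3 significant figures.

23.2 mm

k_A = Gd⁴/(8D³N_a) = (78.5×10³)(6.9⁴)/(8·37.0³·24) = 18.296 N/mm
Series: 1/k_eq = 1/18.296 + 1/26 = 0.093118; k_eq = 10.739 N/mm
δ = F/k_eq = 249/10.739 = 23.186 mm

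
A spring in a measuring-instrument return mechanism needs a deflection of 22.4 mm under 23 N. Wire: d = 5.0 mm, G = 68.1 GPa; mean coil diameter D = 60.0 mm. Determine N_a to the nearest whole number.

24

Required rate k = F/δ = 23/22.4 = 1.0268 N/mm
N_a = Gd⁴/(8D³k) = (68.1×10³ × 5.0⁴)/(8 × 60.0³ × 1.0268)
    = 4.25625e+07 / 1.77429e+06 = 23.99 → 24 coils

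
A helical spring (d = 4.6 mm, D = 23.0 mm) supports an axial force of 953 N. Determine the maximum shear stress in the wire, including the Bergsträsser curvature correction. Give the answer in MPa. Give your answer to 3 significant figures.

742 MPa

Spring index C = D/d = 23.0/4.6 = 5.0000
K_B = (4C+2)/(4C−3) = 22.000/17.000 = 1.2941
τ₀ = 8FD/(πd³) = 8·953·23.0/(π·4.6³) = 175352/305.79 = 573.44 MPa
τ_max = K·τ₀ = 1.2941 × 573.44 = 742.1 MPa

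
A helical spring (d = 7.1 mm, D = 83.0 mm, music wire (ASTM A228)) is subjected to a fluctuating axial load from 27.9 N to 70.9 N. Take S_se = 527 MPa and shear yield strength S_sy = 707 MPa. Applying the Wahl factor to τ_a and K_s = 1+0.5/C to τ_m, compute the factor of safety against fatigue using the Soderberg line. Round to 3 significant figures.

C = D/d = 83.0/7.1 = 11.6901; K_W = (4C−1)/(4C−4)+0.615/C = 1.1228; K_s = 1+0.5/C = 1.0428
F_a = (F_max−F_min)/2 = 21.5 N; F_m = (F_max+F_min)/2 = 49.4 N
τ_a = K_W·8F_aD/(πd³) = 1.1228 × 12.696 = 14.255 MPa
τ_m = K_s·8F_mD/(πd³) = 1.0428 × 29.172 = 30.42 MPa
Soderberg: 1/n_f = τ_a/S_se + τ_m/S_sy = 14.255/527 + 30.42/707 = 0.02705 + 0.04303 = 0.070076
n_f = 1/0.070076 = 14.27

14.3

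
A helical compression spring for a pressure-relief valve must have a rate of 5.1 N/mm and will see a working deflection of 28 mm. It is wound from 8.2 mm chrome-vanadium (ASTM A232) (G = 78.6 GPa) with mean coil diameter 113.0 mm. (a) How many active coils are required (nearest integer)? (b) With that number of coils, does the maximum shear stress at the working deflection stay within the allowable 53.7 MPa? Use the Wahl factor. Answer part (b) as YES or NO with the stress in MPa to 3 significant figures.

N_a = Gd⁴/(8D³k) = (78.6×10³)(8.2⁴)/(8·113.0³·5.1) = 6.036 → N_a = 6
Actual rate k = Gd⁴/(8D³·6) = 5.131 N/mm
Working load F = kδ = 5.131·28 = 143.67 N
C = 113.0/8.2 = 13.7805; K_W = (4C−1)/(4C−4)+0.615/C = 1.1033
τ_max = K_W·8FD/(πd³) = 1.1033·74.978 = 82.725 MPa
τ_max > 53.7 MPa → exceeds allowable

(a) 6 coils; (b) NO, τ_max = 82.7 MPa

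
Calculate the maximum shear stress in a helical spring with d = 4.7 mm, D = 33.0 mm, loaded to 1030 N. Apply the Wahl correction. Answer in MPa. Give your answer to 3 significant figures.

Spring index C = D/d = 33.0/4.7 = 7.0213
K_W = (4C−1)/(4C−4) + 0.615/C = 27.085/24.085 + 0.0876 = 1.2121
τ₀ = 8FD/(πd³) = 8·1030·33.0/(π·4.7³) = 271920/326.17 = 833.68 MPa
τ_max = K·τ₀ = 1.2121 × 833.68 = 1010.5 MPa

1010 MPa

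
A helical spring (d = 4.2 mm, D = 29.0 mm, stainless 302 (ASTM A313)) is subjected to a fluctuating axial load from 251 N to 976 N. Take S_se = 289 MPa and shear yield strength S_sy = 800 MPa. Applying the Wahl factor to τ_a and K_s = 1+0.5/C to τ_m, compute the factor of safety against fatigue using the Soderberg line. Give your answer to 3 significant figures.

C = D/d = 29.0/4.2 = 6.9048; K_W = (4C−1)/(4C−4)+0.615/C = 1.2161; K_s = 1+0.5/C = 1.0724
F_a = (F_max−F_min)/2 = 362.5 N; F_m = (F_max+F_min)/2 = 613.5 N
τ_a = K_W·8F_aD/(πd³) = 1.2161 × 361.33 = 439.4 MPa
τ_m = K_s·8F_mD/(πd³) = 1.0724 × 611.51 = 655.79 MPa
Soderberg: 1/n_f = τ_a/S_se + τ_m/S_sy = 439.4/289 + 655.79/800 = 1.52042 + 0.81974 = 2.3402
n_f = 1/2.3402 = 0.4273

0.427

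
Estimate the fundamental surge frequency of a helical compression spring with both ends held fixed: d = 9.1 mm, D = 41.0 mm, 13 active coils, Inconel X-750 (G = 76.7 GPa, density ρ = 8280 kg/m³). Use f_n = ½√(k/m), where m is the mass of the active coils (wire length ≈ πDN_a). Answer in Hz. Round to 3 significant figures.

k = Gd⁴/(8D³N_a) = (76.7×10³)(9.1⁴)/(8·41.0³·13) = 73.38 N/mm = 73380 N/m
Wire length L = πDN_a = π·41.0·13 = 1674.5 mm
m = ρ·(πd²/4)·L = 8280 × 65.039×10⁻⁶ m² × 1.6745 m = 0.90174 kg
f_n = ½√(k/m) = 0.5·√(73380/0.90174) = 0.5·√(81376) = 142.63 Hz

143 Hz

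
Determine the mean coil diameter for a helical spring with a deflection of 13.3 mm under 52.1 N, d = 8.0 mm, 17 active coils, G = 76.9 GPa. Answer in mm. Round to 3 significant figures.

Required rate k = F/δ = 52.1/13.3 = 3.9173 N/mm
D = (Gd⁴/(8N_a·k))^(1/3) = (76.9×10³·8.0⁴/(8·17·3.9173))^(1/3)
  = (591237)^(1/3) = 83.9306 mm

83.9 mm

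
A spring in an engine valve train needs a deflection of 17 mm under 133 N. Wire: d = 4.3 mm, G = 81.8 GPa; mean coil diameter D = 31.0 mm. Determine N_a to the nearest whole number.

Required rate k = F/δ = 133/17 = 7.8235 N/mm
N_a = Gd⁴/(8D³k) = (81.8×10³ × 4.3⁴)/(8 × 31.0³ × 7.8235)
    = 2.79658e+07 / 1.86457e+06 = 15 → 15 coils

15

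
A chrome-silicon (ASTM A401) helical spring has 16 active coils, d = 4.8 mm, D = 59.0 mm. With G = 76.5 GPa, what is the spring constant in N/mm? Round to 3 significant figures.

1.54 N/mm

k = Gd⁴/(8D³N_a) = (76.5×10³ × 4.8⁴) / (8 × 59.0³ × 16)
  = 4.06094e+07 / 2.62885e+07 = 1.5448 N/mm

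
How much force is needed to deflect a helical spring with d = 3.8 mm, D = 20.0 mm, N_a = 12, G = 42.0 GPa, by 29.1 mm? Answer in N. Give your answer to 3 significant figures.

k = Gd⁴/(8D³N_a) = (42.0×10³)(3.8⁴)/(8·20.0³·12) = 11.403 N/mm
F = k·δ = 11.403 × 29.1 = 331.83 N

332 N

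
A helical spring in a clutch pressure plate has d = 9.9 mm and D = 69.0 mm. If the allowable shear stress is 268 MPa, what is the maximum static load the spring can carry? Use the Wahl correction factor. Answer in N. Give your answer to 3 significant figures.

C = D/d = 69.0/9.9 = 6.9697
K_W = (4C−1)/(4C−4) + 0.615/C = 26.879/23.879 + 0.0882 = 1.2139
τ_max = K·8FD/(πd³) → F_max = τ_allow·πd³/(8DK)
F_max = 268·π·9.9³/(8·69.0·1.2139) = 8.1694e+05/670.06 = 1219.2 N

1220 N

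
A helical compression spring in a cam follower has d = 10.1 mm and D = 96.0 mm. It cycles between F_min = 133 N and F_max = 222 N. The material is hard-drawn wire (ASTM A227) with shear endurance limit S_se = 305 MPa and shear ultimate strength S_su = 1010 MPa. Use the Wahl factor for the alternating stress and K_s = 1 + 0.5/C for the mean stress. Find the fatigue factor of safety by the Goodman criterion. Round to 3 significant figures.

11.9

C = D/d = 96.0/10.1 = 9.5050; K_W = (4C−1)/(4C−4)+0.615/C = 1.1529; K_s = 1+0.5/C = 1.0526
F_a = (F_max−F_min)/2 = 44.5 N; F_m = (F_max+F_min)/2 = 177.5 N
τ_a = K_W·8F_aD/(πd³) = 1.1529 × 10.559 = 12.173 MPa
τ_m = K_s·8F_mD/(πd³) = 1.0526 × 42.116 = 44.331 MPa
Goodman: 1/n_f = τ_a/S_se + τ_m/S_su = 12.173/305 + 44.331/1010 = 0.03991 + 0.04389 = 0.083804
n_f = 1/0.083804 = 11.93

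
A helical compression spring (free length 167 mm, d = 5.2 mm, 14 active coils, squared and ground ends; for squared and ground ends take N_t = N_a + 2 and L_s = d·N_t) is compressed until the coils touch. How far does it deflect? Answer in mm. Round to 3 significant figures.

83.8 mm

N_t = 16; L_s = 5.2·16 = 83.2 mm
δ_solid = L₀ − L_s = 167 − 83.2 = 83.8 mm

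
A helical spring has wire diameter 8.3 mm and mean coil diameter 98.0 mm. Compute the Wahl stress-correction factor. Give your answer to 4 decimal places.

C = D/d = 98.0/8.3 = 11.8072
K_W = (4C−1)/(4C−4) + 0.615/C = 46.229/43.229 + 0.0521 = 1.1215

1.1215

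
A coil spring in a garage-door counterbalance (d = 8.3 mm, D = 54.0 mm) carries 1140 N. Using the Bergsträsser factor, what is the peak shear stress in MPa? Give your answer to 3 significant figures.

334 MPa

Spring index C = D/d = 54.0/8.3 = 6.5060
K_B = (4C+2)/(4C−3) = 28.024/23.024 = 1.2172
τ₀ = 8FD/(πd³) = 8·1140·54.0/(π·8.3³) = 492480/1796.3 = 274.16 MPa
τ_max = K·τ₀ = 1.2172 × 274.16 = 333.7 MPa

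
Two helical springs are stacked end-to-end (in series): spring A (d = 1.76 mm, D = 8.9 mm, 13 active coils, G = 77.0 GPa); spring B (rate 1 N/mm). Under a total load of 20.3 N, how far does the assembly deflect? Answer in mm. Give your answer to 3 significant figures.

22.3 mm

k_A = Gd⁴/(8D³N_a) = (77.0×10³)(1.76⁴)/(8·8.9³·13) = 10.077 N/mm
Series: 1/k_eq = 1/10.077 + 1/1 = 1.0992; k_eq = 0.90972 N/mm
δ = F/k_eq = 20.3/0.90972 = 22.314 mm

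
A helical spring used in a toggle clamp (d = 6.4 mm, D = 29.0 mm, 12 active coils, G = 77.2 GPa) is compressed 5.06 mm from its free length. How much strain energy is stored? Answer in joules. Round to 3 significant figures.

k = Gd⁴/(8D³N_a) = (77.2×10³)(6.4⁴)/(8·29.0³·12) = 55.319 N/mm
U = ½kδ² = 0.5 × 55.319 × 5.06² = 708.18 N·mm = 0.70818 J

0.708 J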